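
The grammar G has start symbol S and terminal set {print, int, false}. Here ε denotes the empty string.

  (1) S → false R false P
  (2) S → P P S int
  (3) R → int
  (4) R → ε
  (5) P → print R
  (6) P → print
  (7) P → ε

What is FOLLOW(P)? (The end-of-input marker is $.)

{$, false, int, print}

FIRST(R) = {ε, int}
FIRST(P) = {ε, print}
FIRST(S) = {false, print}  (via P P S int)
FOLLOW(S) includes $ since S is the start symbol.
FOLLOW(S): in S→P P S int, S is followed by int with FIRST {int}. Thus FOLLOW(S) = {$, int}.
FOLLOW(P): in S→false R false P, the suffix after P is empty, so FOLLOW(P) ⊇ FOLLOW(S) = {$, int}; in S→P P S int (occurrence 1), P is followed by P S int with FIRST {false, print}; in S→P P S int (occurrence 2), P is followed by S int with FIRST {false, print}. Thus FOLLOW(P) = {$, false, int, print}.
FOLLOW(R): in S→false R false P, R is followed by false P with FIRST {false}; in P→print R, the suffix after R is empty, so FOLLOW(R) ⊇ FOLLOW(P) = {$, false, int, print}. Thus FOLLOW(R) = {$, false, int, print}.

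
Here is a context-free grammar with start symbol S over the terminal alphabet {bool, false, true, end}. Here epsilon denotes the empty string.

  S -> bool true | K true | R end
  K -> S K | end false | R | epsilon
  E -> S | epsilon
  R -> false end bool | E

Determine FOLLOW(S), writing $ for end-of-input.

FIRST(S) = {bool, end, false, true}  (via K true, R end)
FIRST(E) = {epsilon, bool, end, false, true}  (via S)
FIRST(R) = {epsilon, bool, end, false, true}  (via E)
FIRST(K) = {epsilon, bool, end, false, true}  (via S K, R)
FOLLOW(S) includes $ since S is the start symbol.
FOLLOW(K): in S->K true, K is followed by true with FIRST {true}; in K->S K, the suffix after K is empty (adds nothing new). Thus FOLLOW(K) = {true}.
FOLLOW(R): in S->R end, R is followed by end with FIRST {end}; in K->R, the suffix after R is empty, so FOLLOW(R) ⊇ FOLLOW(K) = {true}. Thus FOLLOW(R) = {end, true}.
FOLLOW(E): in R->E, the suffix after E is empty, so FOLLOW(E) ⊇ FOLLOW(R) = {end, true}. Thus FOLLOW(E) = {end, true}.
FOLLOW(S): in K->S K, S is followed by K with FIRST {epsilon, bool, end, false, true}; in K->S K, the suffix after S is nullable, so FOLLOW(S) ⊇ FOLLOW(K) = {true}; in E->S, the suffix after S is empty, so FOLLOW(S) ⊇ FOLLOW(E) = {end, true}. Thus FOLLOW(S) = {$, bool, end, false, true}.

{$, bool, end, false, true}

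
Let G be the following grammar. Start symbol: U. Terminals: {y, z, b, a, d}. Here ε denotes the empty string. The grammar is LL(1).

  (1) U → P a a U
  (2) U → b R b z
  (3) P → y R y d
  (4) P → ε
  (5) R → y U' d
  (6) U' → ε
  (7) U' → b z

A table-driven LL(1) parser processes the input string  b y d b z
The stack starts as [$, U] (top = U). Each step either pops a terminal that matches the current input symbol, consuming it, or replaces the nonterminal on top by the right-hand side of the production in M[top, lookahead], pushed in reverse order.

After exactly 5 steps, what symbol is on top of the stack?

d

     Stack         Input        Action
  1  $ U           b y d b z $  expand U → b R b z
  2  $ z b R b     b y d b z $  match b
  3  $ z b R       y d b z $    expand R → y U' d
  4  $ z b d U' y  y d b z $    match y
  5  $ z b d U'    d b z $      expand U' → ε
Stack after step 5: $ z b d (top = d).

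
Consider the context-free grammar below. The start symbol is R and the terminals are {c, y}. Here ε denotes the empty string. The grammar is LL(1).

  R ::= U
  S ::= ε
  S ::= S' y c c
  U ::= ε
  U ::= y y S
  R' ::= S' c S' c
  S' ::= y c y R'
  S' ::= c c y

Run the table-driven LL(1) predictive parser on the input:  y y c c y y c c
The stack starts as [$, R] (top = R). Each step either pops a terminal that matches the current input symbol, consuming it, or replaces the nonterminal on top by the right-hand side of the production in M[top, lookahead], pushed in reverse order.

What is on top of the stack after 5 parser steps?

S'

     Stack    Input              Action
  1  $ R      y y c c y y c c $  expand R ::= U
  2  $ U      y y c c y y c c $  expand U ::= y y S
  3  $ S y y  y y c c y y c c $  match y
  4  $ S y    y c c y y c c $    match y
  5  $ S      c c y y c c $      expand S ::= S' y c c
Stack after step 5: $ c c y S' (top = S').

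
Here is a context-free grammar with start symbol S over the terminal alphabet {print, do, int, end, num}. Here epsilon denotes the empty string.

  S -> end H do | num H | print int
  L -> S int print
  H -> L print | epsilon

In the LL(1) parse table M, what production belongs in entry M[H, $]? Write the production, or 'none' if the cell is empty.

FIRST(S) = {end, num, print}
FIRST(L) = {end, num, print}  (via S int print)
FIRST(H) = {epsilon, end, num, print}  (via L print)
FOLLOW(S) includes $ since S is the start symbol.
FOLLOW(S): in L->S int print, S is followed by int print with FIRST {int}. Thus FOLLOW(S) = {$, int}.
FOLLOW(H): in S->end H do, H is followed by do with FIRST {do}; in S->num H, the suffix after H is empty, so FOLLOW(H) ⊇ FOLLOW(S) = {$, int}. Thus FOLLOW(H) = {$, do, int}.
For H -> L print: FIRST(L print) = {end, num, print}, so it goes in M[H, t] for t ∈ {end, num, print}.
For H -> epsilon: FIRST(epsilon) = {epsilon}, so it goes in M[H, t] for t ∈ {}; since epsilon ∈ FIRST, also for every t ∈ FOLLOW(H) = {$, do, int}.

H -> epsilon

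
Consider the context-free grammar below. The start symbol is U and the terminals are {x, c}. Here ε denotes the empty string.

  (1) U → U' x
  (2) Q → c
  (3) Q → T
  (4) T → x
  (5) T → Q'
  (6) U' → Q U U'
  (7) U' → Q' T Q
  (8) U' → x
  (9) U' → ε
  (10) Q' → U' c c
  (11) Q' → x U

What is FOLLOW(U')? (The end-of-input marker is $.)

{c, x}

FIRST(U) = {c, x}  (via U' x)
FIRST(Q) = {c, x}  (via T)
FIRST(T) = {c, x}  (via Q')
FIRST(U') = {ε, c, x}  (via Q U U', Q' T Q)
FIRST(Q') = {c, x}  (via U' c c)
FOLLOW(U) includes $ since U is the start symbol.
FOLLOW(U'): in U→U' x, U' is followed by x with FIRST {x}; in U'→Q U U', the suffix after U' is empty (adds nothing new); in Q'→U' c c, U' is followed by c c with FIRST {c}. Thus FOLLOW(U') = {c, x}.
FOLLOW(Q): in U'→Q U U', Q is followed by U U' with FIRST {c, x}; in U'→Q' T Q, the suffix after Q is empty, so FOLLOW(Q) ⊇ FOLLOW(U') = {c, x}. Thus FOLLOW(Q) = {c, x}.
FOLLOW(T): in Q→T, the suffix after T is empty, so FOLLOW(T) ⊇ FOLLOW(Q) = {c, x}; in U'→Q' T Q, T is followed by Q with FIRST {c, x}. Thus FOLLOW(T) = {c, x}.
FOLLOW(Q'): in T→Q', the suffix after Q' is empty, so FOLLOW(Q') ⊇ FOLLOW(T) = {c, x}; in U'→Q' T Q, Q' is followed by T Q with FIRST {c, x}. Thus FOLLOW(Q') = {c, x}.
FOLLOW(U): in U'→Q U U', U is followed by U' with FIRST {ε, c, x}; in U'→Q U U', the suffix after U is nullable, so FOLLOW(U) ⊇ FOLLOW(U') = {c, x}; in Q'→x U, the suffix after U is empty, so FOLLOW(U) ⊇ FOLLOW(Q') = {c, x}. Thus FOLLOW(U) = {$, c, x}.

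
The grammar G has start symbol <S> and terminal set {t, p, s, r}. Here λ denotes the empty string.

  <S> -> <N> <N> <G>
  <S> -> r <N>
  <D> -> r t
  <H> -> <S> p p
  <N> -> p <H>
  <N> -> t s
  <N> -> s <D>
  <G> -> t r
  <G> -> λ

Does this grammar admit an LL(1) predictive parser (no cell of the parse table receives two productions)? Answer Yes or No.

Yes

FIRST(<S>) = {p, r, s, t}
FIRST(<D>) = {r}
FIRST(<H>) = {p, r, s, t}
FIRST(<N>) = {p, s, t}
FIRST(<G>) = {λ, t}
FOLLOW(<S>) = {$, p}
FOLLOW(<D>) = {$, p, s, t}
FOLLOW(<H>) = {$, p, s, t}
FOLLOW(<N>) = {$, p, s, t}
FOLLOW(<G>) = {$, p}
Each cell of M receives at most one production.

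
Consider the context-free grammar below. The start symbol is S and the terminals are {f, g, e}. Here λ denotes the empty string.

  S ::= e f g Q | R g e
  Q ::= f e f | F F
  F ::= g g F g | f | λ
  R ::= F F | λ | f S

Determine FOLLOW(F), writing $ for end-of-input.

{$, f, g}

FIRST(F): from F::=g g F g we get {g}; from F::=f we get {f}; from F::=λ we get {λ}. So FIRST(F) = {λ, f, g}.
FIRST(Q): from Q::=f e f we get {f}; from Q::=F F we get {λ, f, g}. So FIRST(Q) = {λ, f, g}.
FIRST(R): from R::=F F we get {λ, f, g}; from R::=λ we get {λ}; from R::=f S we get {f}. So FIRST(R) = {λ, f, g}.
FIRST(S): from S::=e f g Q we get {e}; from S::=R g e we get {f, g}. So FIRST(S) = {e, f, g}.
FOLLOW(S) includes $ since S is the start symbol.
FOLLOW(R): in S::=R g e, R is followed by g e with FIRST {g}. Thus FOLLOW(R) = {g}.
FOLLOW(S): in R::=f S, the suffix after S is empty, so FOLLOW(S) ⊇ FOLLOW(R) = {g}. Thus FOLLOW(S) = {$, g}.
FOLLOW(Q): in S::=e f g Q, the suffix after Q is empty, so FOLLOW(Q) ⊇ FOLLOW(S) = {$, g}. Thus FOLLOW(Q) = {$, g}.
FOLLOW(F): in Q::=F F (occurrence 1), F is followed by F with FIRST {λ, f, g}; in Q::=F F (occurrence 1), the suffix after F is nullable, so FOLLOW(F) ⊇ FOLLOW(Q) = {$, g}; in Q::=F F (occurrence 2), the suffix after F is empty, so FOLLOW(F) ⊇ FOLLOW(Q) = {$, g}; in F::=g g F g, F is followed by g with FIRST {g}; in R::=F F (occurrence 1), F is followed by F with FIRST {λ, f, g}; in R::=F F (occurrence 1), the suffix after F is nullable, so FOLLOW(F) ⊇ FOLLOW(R) = {g}; in R::=F F (occurrence 2), the suffix after F is empty, so FOLLOW(F) ⊇ FOLLOW(R) = {g}. Thus FOLLOW(F) = {$, f, g}.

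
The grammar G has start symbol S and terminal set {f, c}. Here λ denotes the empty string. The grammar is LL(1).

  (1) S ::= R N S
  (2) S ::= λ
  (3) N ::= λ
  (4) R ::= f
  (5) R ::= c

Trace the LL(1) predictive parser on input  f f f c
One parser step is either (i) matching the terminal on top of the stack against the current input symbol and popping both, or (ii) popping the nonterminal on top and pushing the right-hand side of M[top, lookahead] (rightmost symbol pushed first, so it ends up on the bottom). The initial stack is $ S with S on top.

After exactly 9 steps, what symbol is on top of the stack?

     Stack    Input      Action
  1  $ S      f f f c $  expand S ::= R N S
  2  $ S N R  f f f c $  expand R ::= f
  3  $ S N f  f f f c $  match f
  4  $ S N    f f c $    expand N ::= λ
  5  $ S      f f c $    expand S ::= R N S
  6  $ S N R  f f c $    expand R ::= f
  7  $ S N f  f f c $    match f
  8  $ S N    f c $      expand N ::= λ
  9  $ S      f c $      expand S ::= R N S
Stack after step 9: $ S N R (top = R).

R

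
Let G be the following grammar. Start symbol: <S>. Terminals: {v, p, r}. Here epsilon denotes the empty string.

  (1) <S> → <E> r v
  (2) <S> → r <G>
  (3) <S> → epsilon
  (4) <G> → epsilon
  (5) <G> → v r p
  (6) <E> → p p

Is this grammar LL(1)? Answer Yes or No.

FIRST(<S>) = {epsilon, p, r}
FIRST(<G>) = {epsilon, v}
FIRST(<E>) = {p}
FOLLOW(<S>) = {$}
FOLLOW(<G>) = {$}
FOLLOW(<E>) = {r}
Each cell of M receives at most one production.

Yes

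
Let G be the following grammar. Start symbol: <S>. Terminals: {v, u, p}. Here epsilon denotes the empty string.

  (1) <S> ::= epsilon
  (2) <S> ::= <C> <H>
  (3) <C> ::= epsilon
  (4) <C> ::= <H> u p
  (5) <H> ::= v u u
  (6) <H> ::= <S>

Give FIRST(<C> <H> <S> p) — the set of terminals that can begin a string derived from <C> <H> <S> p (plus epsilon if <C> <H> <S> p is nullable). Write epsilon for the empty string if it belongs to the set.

FIRST(<S>) = {epsilon, u, v}  (via <C> <H>)
FIRST(<H>) = {epsilon, u, v}  (via <S>)
FIRST(<C>) = {epsilon, u, v}  (via <H> u p)
FIRST(<C> <H> <S> p): take FIRST of each symbol in turn, carrying on past any symbol whose FIRST contains epsilon; result {p, u, v}.

{p, u, v}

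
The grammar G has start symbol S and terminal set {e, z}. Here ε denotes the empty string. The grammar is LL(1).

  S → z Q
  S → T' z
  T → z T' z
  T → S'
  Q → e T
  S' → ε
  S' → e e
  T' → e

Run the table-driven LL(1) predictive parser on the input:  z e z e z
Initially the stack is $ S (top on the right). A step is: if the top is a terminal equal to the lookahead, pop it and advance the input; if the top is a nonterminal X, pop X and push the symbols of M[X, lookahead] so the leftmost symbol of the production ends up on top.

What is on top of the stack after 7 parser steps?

     Stack     Input        Action
  1  $ S       z e z e z $  expand S → z Q
  2  $ Q z     z e z e z $  match z
  3  $ Q       e z e z $    expand Q → e T
  4  $ T e     e z e z $    match e
  5  $ T       z e z $      expand T → z T' z
  6  $ z T' z  z e z $      match z
  7  $ z T'    e z $        expand T' → e
Stack after step 7: $ z e (top = e).

e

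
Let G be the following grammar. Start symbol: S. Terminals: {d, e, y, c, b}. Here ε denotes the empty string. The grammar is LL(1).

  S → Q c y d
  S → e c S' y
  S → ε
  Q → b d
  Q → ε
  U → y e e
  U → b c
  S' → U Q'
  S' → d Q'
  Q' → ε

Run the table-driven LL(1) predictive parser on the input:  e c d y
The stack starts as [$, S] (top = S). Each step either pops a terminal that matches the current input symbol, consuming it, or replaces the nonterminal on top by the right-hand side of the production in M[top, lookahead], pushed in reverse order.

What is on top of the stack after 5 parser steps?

Q'

step 1: stack=$ S  input=e c d y $  — expand S → e c S' y
step 2: stack=$ y S' c e  input=e c d y $  — match e
step 3: stack=$ y S' c  input=c d y $  — match c
step 4: stack=$ y S'  input=d y $  — expand S' → d Q'
step 5: stack=$ y Q' d  input=d y $  — match d
Stack after step 5: $ y Q' (top = Q').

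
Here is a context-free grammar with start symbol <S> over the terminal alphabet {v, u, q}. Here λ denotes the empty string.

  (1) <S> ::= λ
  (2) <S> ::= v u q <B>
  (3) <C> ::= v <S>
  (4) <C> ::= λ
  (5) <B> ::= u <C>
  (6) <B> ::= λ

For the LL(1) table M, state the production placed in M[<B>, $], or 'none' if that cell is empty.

FIRST(<S>) = {λ, v}
FIRST(<C>) = {λ, v}
FIRST(<B>) = {λ, u}
FOLLOW(<S>) includes $ since <S> is the start symbol.
FOLLOW(<S>): in <C>::=v <S>, the suffix after <S> is empty, so FOLLOW(<S>) ⊇ FOLLOW(<C>) = {$}. Thus FOLLOW(<S>) = {$}.
FOLLOW(<B>): in <S>::=v u q <B>, the suffix after <B> is empty, so FOLLOW(<B>) ⊇ FOLLOW(<S>) = {$}. Thus FOLLOW(<B>) = {$}.
For <B> ::= u <C>: FIRST(u <C>) = {u}, so it goes in M[<B>, t] for t ∈ {u}.
For <B> ::= λ: FIRST(λ) = {λ}, so it goes in M[<B>, t] for t ∈ {}; since λ ∈ FIRST, also for every t ∈ FOLLOW(<B>) = {$}.

<B> ::= λ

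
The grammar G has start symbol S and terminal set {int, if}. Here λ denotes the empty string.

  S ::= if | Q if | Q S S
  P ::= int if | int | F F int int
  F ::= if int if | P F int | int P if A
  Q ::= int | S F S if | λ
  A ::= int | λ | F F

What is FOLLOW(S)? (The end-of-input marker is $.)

FIRST(S) = {if, int}  (via Q if, Q S S)
FIRST(Q) = {λ, if, int}  (via S F S if)
FIRST(P) = {if, int}  (via F F int int)
FIRST(F) = {if, int}  (via P F int)
FIRST(A) = {λ, if, int}  (via F F)
FOLLOW(S) includes $ since S is the start symbol.
FOLLOW(S): in S::=Q S S (occurrence 1), S is followed by S with FIRST {if, int}; in S::=Q S S (occurrence 2), the suffix after S is empty (adds nothing new); in Q::=S F S if (occurrence 1), S is followed by F S if with FIRST {if, int}; in Q::=S F S if (occurrence 2), S is followed by if with FIRST {if}. Thus FOLLOW(S) = {$, if, int}.
FOLLOW(P): in F::=P F int, P is followed by F int with FIRST {if, int}; in F::=int P if A, P is followed by if A with FIRST {if}. Thus FOLLOW(P) = {if, int}.
FOLLOW(Q): in S::=Q if, Q is followed by if with FIRST {if}; in S::=Q S S, Q is followed by S S with FIRST {if, int}. Thus FOLLOW(Q) = {if, int}.
FOLLOW(F): in P::=F F int int (occurrence 1), F is followed by F int int with FIRST {if, int}; in P::=F F int int (occurrence 2), F is followed by int int with FIRST {int}; in F::=P F int, F is followed by int with FIRST {int}; in Q::=S F S if, F is followed by S if with FIRST {if, int}; in A::=F F (occurrence 1), F is followed by F with FIRST {if, int}; in A::=F F (occurrence 2), the suffix after F is empty, so FOLLOW(F) ⊇ FOLLOW(A) = {if, int}. Thus FOLLOW(F) = {if, int}.
FOLLOW(A): in F::=int P if A, the suffix after A is empty, so FOLLOW(A) ⊇ FOLLOW(F) = {if, int}. Thus FOLLOW(A) = {if, int}.

{$, if, int}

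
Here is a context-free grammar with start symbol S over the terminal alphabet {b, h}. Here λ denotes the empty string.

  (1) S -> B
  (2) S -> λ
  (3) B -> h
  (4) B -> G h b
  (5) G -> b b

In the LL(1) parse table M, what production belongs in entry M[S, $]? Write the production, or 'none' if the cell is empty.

FIRST(G): from G->b b we get {b}. So FIRST(G) = {b}.
FIRST(B): from B->h we get {h}; from B->G h b we get {b}. So FIRST(B) = {b, h}.
FIRST(S): from S->B we get {b, h}; from S->λ we get {λ}. So FIRST(S) = {λ, b, h}.
FOLLOW(S) includes $ since S is the start symbol.
FOLLOW(S): S appears on no right-hand side. Thus FOLLOW(S) = {$}.
For S -> B: FIRST(B) = {b, h}, so it goes in M[S, t] for t ∈ {b, h}.
For S -> λ: FIRST(λ) = {λ}, so it goes in M[S, t] for t ∈ {}; since λ ∈ FIRST, also for every t ∈ FOLLOW(S) = {$}.

S -> λ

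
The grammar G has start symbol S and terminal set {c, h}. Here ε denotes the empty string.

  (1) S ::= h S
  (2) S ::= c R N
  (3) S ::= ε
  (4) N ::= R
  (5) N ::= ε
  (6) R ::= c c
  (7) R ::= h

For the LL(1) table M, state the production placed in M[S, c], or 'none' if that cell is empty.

S ::= c R N

FIRST(S) = {ε, c, h}
FIRST(R) = {c, h}
FIRST(N) = {ε, c, h}  (via R)
FOLLOW(S) includes $ since S is the start symbol.
FOLLOW(S): in S::=h S, the suffix after S is empty (adds nothing new). Thus FOLLOW(S) = {$}.
For S ::= h S: FIRST(h S) = {h}, so it goes in M[S, t] for t ∈ {h}.
For S ::= c R N: FIRST(c R N) = {c}, so it goes in M[S, t] for t ∈ {c}.
For S ::= ε: FIRST(ε) = {ε}, so it goes in M[S, t] for t ∈ {}; since ε ∈ FIRST, also for every t ∈ FOLLOW(S) = {$}.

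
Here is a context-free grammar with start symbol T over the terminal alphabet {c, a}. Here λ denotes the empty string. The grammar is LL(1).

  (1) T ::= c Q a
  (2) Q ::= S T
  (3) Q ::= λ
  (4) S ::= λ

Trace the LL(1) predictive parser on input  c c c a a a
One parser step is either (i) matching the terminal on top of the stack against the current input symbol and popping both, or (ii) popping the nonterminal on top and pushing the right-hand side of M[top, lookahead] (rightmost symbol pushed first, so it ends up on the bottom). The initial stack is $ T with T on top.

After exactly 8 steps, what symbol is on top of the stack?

T

     Stack      Input          Action
  1  $ T        c c c a a a $  expand T ::= c Q a
  2  $ a Q c    c c c a a a $  match c
  3  $ a Q      c c a a a $    expand Q ::= S T
  4  $ a T S    c c a a a $    expand S ::= λ
  5  $ a T      c c a a a $    expand T ::= c Q a
  6  $ a a Q c  c c a a a $    match c
  7  $ a a Q    c a a a $      expand Q ::= S T
  8  $ a a T S  c a a a $      expand S ::= λ
Stack after step 8: $ a a T (top = T).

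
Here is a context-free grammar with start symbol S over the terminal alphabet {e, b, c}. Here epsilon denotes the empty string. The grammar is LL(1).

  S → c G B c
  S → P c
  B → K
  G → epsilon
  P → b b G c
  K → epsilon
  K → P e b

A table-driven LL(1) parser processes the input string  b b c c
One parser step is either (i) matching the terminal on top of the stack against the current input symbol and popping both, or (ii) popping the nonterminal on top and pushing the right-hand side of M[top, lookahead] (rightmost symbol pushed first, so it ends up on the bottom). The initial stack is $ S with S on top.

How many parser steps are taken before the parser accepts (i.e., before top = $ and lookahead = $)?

7

step 1: stack=$ S  input=b b c c $  — expand S → P c
step 2: stack=$ c P  input=b b c c $  — expand P → b b G c
step 3: stack=$ c c G b b  input=b b c c $  — match b
step 4: stack=$ c c G b  input=b c c $  — match b
step 5: stack=$ c c G  input=c c $  — expand G → epsilon
step 6: stack=$ c c  input=c c $  — match c
step 7: stack=$ c  input=c $  — match c
Accept reached after 7 steps.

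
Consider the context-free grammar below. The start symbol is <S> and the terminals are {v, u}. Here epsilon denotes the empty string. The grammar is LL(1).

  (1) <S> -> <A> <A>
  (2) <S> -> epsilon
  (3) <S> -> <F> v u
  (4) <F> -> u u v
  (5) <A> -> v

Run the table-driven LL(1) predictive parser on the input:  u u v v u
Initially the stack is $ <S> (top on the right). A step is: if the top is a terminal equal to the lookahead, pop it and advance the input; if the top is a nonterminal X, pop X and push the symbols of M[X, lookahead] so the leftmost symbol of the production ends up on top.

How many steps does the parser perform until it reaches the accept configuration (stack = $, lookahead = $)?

     Stack        Input        Action
  1  $ <S>        u u v v u $  expand <S> -> <F> v u
  2  $ u v <F>    u u v v u $  expand <F> -> u u v
  3  $ u v v u u  u u v v u $  match u
  4  $ u v v u    u v v u $    match u
  5  $ u v v      v v u $      match v
  6  $ u v        v u $        match v
  7  $ u          u $          match u
Accept reached after 7 steps.

7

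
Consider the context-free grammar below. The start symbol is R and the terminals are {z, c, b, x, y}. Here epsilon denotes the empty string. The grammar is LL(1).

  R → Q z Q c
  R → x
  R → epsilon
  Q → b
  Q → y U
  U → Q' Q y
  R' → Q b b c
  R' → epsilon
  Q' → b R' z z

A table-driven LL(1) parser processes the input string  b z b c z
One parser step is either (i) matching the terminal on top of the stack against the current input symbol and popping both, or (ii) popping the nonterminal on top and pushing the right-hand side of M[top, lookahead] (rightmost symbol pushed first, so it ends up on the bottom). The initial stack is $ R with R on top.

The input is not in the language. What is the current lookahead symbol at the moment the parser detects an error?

z

step 1: stack=$ R  input=b z b c z $  — expand R → Q z Q c
step 2: stack=$ c Q z Q  input=b z b c z $  — expand Q → b
step 3: stack=$ c Q z b  input=b z b c z $  — match b
step 4: stack=$ c Q z  input=z b c z $  — match z
step 5: stack=$ c Q  input=b c z $  — expand Q → b
step 6: stack=$ c b  input=b c z $  — match b
step 7: stack=$ c  input=c z $  — match c
step 8: stack=$  input=z $  — error: stack empty but input remains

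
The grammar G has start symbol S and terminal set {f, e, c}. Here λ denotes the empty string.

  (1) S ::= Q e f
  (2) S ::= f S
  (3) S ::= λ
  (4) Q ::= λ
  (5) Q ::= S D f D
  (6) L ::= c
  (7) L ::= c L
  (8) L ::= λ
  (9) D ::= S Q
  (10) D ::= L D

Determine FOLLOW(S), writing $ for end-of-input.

{$, c, e, f}

FIRST(L) = {λ, c}
FIRST(S) = {λ, c, e, f}  (via Q e f)
FIRST(Q) = {λ, c, e, f}  (via S D f D)
FIRST(D) = {λ, c, e, f}  (via S Q, L D)
FOLLOW(S) includes $ since S is the start symbol.
FOLLOW(S): in S::=f S, the suffix after S is empty (adds nothing new); in Q::=S D f D, S is followed by D f D with FIRST {c, e, f}; in D::=S Q, S is followed by Q with FIRST {λ, c, e, f}; in D::=S Q, the suffix after S is nullable, so FOLLOW(S) ⊇ FOLLOW(D) = {e, f}. Thus FOLLOW(S) = {$, c, e, f}.
FOLLOW(Q): in S::=Q e f, Q is followed by e f with FIRST {e}; in D::=S Q, the suffix after Q is empty, so FOLLOW(Q) ⊇ FOLLOW(D) = {e, f}. Thus FOLLOW(Q) = {e, f}.
FOLLOW(D): in Q::=S D f D (occurrence 1), D is followed by f D with FIRST {f}; in Q::=S D f D (occurrence 2), the suffix after D is empty, so FOLLOW(D) ⊇ FOLLOW(Q) = {e, f}; in D::=L D, the suffix after D is empty (adds nothing new). Thus FOLLOW(D) = {e, f}.
FOLLOW(L): in L::=c L, the suffix after L is empty (adds nothing new); in D::=L D, L is followed by D with FIRST {λ, c, e, f}; in D::=L D, the suffix after L is nullable, so FOLLOW(L) ⊇ FOLLOW(D) = {e, f}. Thus FOLLOW(L) = {c, e, f}.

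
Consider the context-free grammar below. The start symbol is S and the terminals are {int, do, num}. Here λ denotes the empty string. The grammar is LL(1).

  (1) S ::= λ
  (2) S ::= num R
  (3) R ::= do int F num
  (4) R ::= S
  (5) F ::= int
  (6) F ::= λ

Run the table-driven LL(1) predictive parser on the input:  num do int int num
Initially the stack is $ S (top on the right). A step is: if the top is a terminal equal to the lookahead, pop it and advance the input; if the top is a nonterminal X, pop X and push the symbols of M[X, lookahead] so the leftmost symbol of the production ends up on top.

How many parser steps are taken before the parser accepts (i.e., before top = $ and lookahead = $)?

step 1: stack=$ S  input=num do int int num $  — expand S ::= num R
step 2: stack=$ R num  input=num do int int num $  — match num
step 3: stack=$ R  input=do int int num $  — expand R ::= do int F num
step 4: stack=$ num F int do  input=do int int num $  — match do
step 5: stack=$ num F int  input=int int num $  — match int
step 6: stack=$ num F  input=int num $  — expand F ::= int
step 7: stack=$ num int  input=int num $  — match int
step 8: stack=$ num  input=num $  — match num
Accept reached after 8 steps.

8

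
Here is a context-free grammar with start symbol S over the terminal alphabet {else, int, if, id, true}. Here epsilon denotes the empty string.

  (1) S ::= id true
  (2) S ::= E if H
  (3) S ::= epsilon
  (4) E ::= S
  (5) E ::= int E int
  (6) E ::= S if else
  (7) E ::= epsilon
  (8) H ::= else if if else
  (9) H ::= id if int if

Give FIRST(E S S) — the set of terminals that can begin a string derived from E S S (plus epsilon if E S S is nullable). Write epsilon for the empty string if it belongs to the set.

{epsilon, id, if, int}

FIRST(H): from H::=else if if else we get {else}; from H::=id if int if we get {id}. So FIRST(H) = {else, id}.
FIRST(S): from S::=id true we get {id}; from S::=E if H we get {id, if, int}; from S::=epsilon we get {epsilon}. So FIRST(S) = {epsilon, id, if, int}.
FIRST(E): from E::=S we get {epsilon, id, if, int}; from E::=int E int we get {int}; from E::=S if else we get {id, if, int}; from E::=epsilon we get {epsilon}. So FIRST(E) = {epsilon, id, if, int}.
FIRST(E S S): take FIRST of each symbol in turn, carrying on past any symbol whose FIRST contains epsilon; result {epsilon, id, if, int}.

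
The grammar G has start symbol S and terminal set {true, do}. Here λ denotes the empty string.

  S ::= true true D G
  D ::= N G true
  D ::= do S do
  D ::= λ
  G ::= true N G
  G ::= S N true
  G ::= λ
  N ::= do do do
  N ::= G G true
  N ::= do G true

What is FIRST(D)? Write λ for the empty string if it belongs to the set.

{λ, do, true}

FIRST(S) = {true}
FIRST(G) = {λ, true}  (via S N true)
FIRST(N) = {do, true}  (via G G true)
FIRST(D) = {λ, do, true}  (via N G true)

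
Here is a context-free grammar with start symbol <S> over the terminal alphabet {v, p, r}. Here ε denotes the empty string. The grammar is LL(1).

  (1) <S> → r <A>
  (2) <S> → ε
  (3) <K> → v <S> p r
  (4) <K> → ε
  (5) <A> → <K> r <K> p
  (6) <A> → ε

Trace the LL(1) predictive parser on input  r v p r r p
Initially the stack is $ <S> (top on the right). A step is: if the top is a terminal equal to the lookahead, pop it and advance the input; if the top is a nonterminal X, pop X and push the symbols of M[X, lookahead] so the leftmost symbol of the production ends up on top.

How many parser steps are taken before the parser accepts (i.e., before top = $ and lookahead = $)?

11

step 1: stack=$ <S>  input=r v p r r p $  — expand <S> → r <A>
step 2: stack=$ <A> r  input=r v p r r p $  — match r
step 3: stack=$ <A>  input=v p r r p $  — expand <A> → <K> r <K> p
step 4: stack=$ p <K> r <K>  input=v p r r p $  — expand <K> → v <S> p r
step 5: stack=$ p <K> r r p <S> v  input=v p r r p $  — match v
step 6: stack=$ p <K> r r p <S>  input=p r r p $  — expand <S> → ε
step 7: stack=$ p <K> r r p  input=p r r p $  — match p
step 8: stack=$ p <K> r r  input=r r p $  — match r
step 9: stack=$ p <K> r  input=r p $  — match r
step 10: stack=$ p <K>  input=p $  — expand <K> → ε
step 11: stack=$ p  input=p $  — match p
Accept reached after 11 steps.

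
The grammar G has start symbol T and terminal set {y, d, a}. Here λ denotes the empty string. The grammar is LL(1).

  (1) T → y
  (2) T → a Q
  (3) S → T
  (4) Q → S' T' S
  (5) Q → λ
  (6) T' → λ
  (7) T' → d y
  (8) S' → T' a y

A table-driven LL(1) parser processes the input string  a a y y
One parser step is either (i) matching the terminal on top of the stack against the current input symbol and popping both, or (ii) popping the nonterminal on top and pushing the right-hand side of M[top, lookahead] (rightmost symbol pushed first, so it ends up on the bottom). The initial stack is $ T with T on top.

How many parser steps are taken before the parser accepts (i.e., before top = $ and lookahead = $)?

11

      Stack          Input      Action
   1  $ T            a a y y $  expand T → a Q
   2  $ Q a          a a y y $  match a
   3  $ Q            a y y $    expand Q → S' T' S
   4  $ S T' S'      a y y $    expand S' → T' a y
   5  $ S T' y a T'  a y y $    expand T' → λ
   6  $ S T' y a     a y y $    match a
   7  $ S T' y       y y $      match y
   8  $ S T'         y $        expand T' → λ
   9  $ S            y $        expand S → T
  10  $ T            y $        expand T → y
  11  $ y            y $        match y
Accept reached after 11 steps.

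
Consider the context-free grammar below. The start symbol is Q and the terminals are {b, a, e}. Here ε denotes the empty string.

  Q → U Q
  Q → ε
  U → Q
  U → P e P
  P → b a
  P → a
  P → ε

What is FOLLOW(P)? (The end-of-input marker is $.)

{$, a, b, e}

FIRST(P): from P→b a we get {b}; from P→a we get {a}; from P→ε we get {ε}. So FIRST(P) = {ε, a, b}.
FIRST(Q): from Q→U Q we get {ε, a, b, e}; from Q→ε we get {ε}. So FIRST(Q) = {ε, a, b, e}.
FIRST(U): from U→Q we get {ε, a, b, e}; from U→P e P we get {a, b, e}. So FIRST(U) = {ε, a, b, e}.
FOLLOW(Q) includes $ since Q is the start symbol.
FOLLOW(Q): in Q→U Q, the suffix after Q is empty (adds nothing new); in U→Q, the suffix after Q is empty, so FOLLOW(Q) ⊇ FOLLOW(U) = {$, a, b, e}. Thus FOLLOW(Q) = {$, a, b, e}.
FOLLOW(U): in Q→U Q, U is followed by Q with FIRST {ε, a, b, e}; in Q→U Q, the suffix after U is nullable, so FOLLOW(U) ⊇ FOLLOW(Q) = {$, a, b, e}. Thus FOLLOW(U) = {$, a, b, e}.
FOLLOW(P): in U→P e P (occurrence 1), P is followed by e P with FIRST {e}; in U→P e P (occurrence 2), the suffix after P is empty, so FOLLOW(P) ⊇ FOLLOW(U) = {$, a, b, e}. Thus FOLLOW(P) = {$, a, b, e}.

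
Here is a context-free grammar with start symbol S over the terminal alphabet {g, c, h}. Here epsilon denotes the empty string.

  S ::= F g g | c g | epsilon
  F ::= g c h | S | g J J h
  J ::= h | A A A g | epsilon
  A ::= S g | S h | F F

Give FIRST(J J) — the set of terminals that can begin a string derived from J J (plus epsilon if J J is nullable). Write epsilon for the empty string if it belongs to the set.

{epsilon, c, g, h}

FIRST(S) = {epsilon, c, g}  (via F g g)
FIRST(F) = {epsilon, c, g}  (via S)
FIRST(A) = {epsilon, c, g, h}  (via S g, S h, F F)
FIRST(J) = {epsilon, c, g, h}  (via A A A g)
FIRST(J J): take FIRST of each symbol in turn, carrying on past any symbol whose FIRST contains epsilon; result {epsilon, c, g, h}.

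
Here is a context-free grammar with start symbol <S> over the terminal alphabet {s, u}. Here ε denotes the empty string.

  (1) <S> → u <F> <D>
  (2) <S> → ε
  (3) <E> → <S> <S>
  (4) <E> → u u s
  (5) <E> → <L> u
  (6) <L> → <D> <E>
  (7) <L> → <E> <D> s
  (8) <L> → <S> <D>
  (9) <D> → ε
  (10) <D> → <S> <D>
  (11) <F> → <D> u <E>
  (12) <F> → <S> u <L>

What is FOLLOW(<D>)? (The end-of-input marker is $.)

FIRST(<S>): from <S>→u <F> <D> we get {u}; from <S>→ε we get {ε}. So FIRST(<S>) = {ε, u}.
FIRST(<D>): from <D>→ε we get {ε}; from <D>→<S> <D> we get {ε, u}. So FIRST(<D>) = {ε, u}.
FIRST(<F>): from <F>→<D> u <E> we get {u}; from <F>→<S> u <L> we get {u}. So FIRST(<F>) = {u}.
FIRST(<E>): from <E>→<S> <S> we get {ε, u}; from <E>→u u s we get {u}; from <E>→<L> u we get {s, u}. So FIRST(<E>) = {ε, s, u}.
FIRST(<L>): from <L>→<D> <E> we get {ε, s, u}; from <L>→<E> <D> s we get {s, u}; from <L>→<S> <D> we get {ε, u}. So FIRST(<L>) = {ε, s, u}.
FOLLOW(<S>) includes $ since <S> is the start symbol.
FOLLOW(<S>): in <E>→<S> <S> (occurrence 1), <S> is followed by <S> with FIRST {ε, u}; in <E>→<S> <S> (occurrence 1), the suffix after <S> is nullable, so FOLLOW(<S>) ⊇ FOLLOW(<E>) = {$, s, u}; in <E>→<S> <S> (occurrence 2), the suffix after <S> is empty, so FOLLOW(<S>) ⊇ FOLLOW(<E>) = {$, s, u}; in <L>→<S> <D>, <S> is followed by <D> with FIRST {ε, u}; in <L>→<S> <D>, the suffix after <S> is nullable, so FOLLOW(<S>) ⊇ FOLLOW(<L>) = {$, s, u}; in <D>→<S> <D>, <S> is followed by <D> with FIRST {ε, u}; in <D>→<S> <D>, the suffix after <S> is nullable, so FOLLOW(<S>) ⊇ FOLLOW(<D>) = {$, s, u}; in <F>→<S> u <L>, <S> is followed by u <L> with FIRST {u}. Thus FOLLOW(<S>) = {$, s, u}.
FOLLOW(<F>): in <S>→u <F> <D>, <F> is followed by <D> with FIRST {ε, u}; in <S>→u <F> <D>, the suffix after <F> is nullable, so FOLLOW(<F>) ⊇ FOLLOW(<S>) = {$, s, u}. Thus FOLLOW(<F>) = {$, s, u}.
FOLLOW(<L>): in <E>→<L> u, <L> is followed by u with FIRST {u}; in <F>→<S> u <L>, the suffix after <L> is empty, so FOLLOW(<L>) ⊇ FOLLOW(<F>) = {$, s, u}. Thus FOLLOW(<L>) = {$, s, u}.
FOLLOW(<E>): in <L>→<D> <E>, the suffix after <E> is empty, so FOLLOW(<E>) ⊇ FOLLOW(<L>) = {$, s, u}; in <L>→<E> <D> s, <E> is followed by <D> s with FIRST {s, u}; in <F>→<D> u <E>, the suffix after <E> is empty, so FOLLOW(<E>) ⊇ FOLLOW(<F>) = {$, s, u}. Thus FOLLOW(<E>) = {$, s, u}.
FOLLOW(<D>): in <S>→u <F> <D>, the suffix after <D> is empty, so FOLLOW(<D>) ⊇ FOLLOW(<S>) = {$, s, u}; in <L>→<D> <E>, <D> is followed by <E> with FIRST {ε, s, u}; in <L>→<D> <E>, the suffix after <D> is nullable, so FOLLOW(<D>) ⊇ FOLLOW(<L>) = {$, s, u}; in <L>→<E> <D> s, <D> is followed by s with FIRST {s}; in <L>→<S> <D>, the suffix after <D> is empty, so FOLLOW(<D>) ⊇ FOLLOW(<L>) = {$, s, u}; in <D>→<S> <D>, the suffix after <D> is empty (adds nothing new); in <F>→<D> u <E>, <D> is followed by u <E> with FIRST {u}. Thus FOLLOW(<D>) = {$, s, u}.

{$, s, u}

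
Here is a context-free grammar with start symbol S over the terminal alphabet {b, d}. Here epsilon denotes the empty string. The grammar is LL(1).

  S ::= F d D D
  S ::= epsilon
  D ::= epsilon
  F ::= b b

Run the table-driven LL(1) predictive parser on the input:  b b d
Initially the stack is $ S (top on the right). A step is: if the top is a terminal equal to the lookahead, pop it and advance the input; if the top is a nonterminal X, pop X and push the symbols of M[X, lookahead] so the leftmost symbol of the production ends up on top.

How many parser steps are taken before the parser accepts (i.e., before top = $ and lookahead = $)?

7

step 1: stack=$ S  input=b b d $  — expand S ::= F d D D
step 2: stack=$ D D d F  input=b b d $  — expand F ::= b b
step 3: stack=$ D D d b b  input=b b d $  — match b
step 4: stack=$ D D d b  input=b d $  — match b
step 5: stack=$ D D d  input=d $  — match d
step 6: stack=$ D D  input=$  — expand D ::= epsilon
step 7: stack=$ D  input=$  — expand D ::= epsilon
Accept reached after 7 steps.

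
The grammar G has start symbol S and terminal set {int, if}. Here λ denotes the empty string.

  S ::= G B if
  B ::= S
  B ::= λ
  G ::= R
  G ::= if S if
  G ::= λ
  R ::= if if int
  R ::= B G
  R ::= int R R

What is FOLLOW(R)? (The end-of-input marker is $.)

{if, int}

FIRST(S) = {if, int}  (via G B if)
FIRST(B) = {λ, if, int}  (via S)
FIRST(G) = {λ, if, int}  (via R)
FIRST(R) = {λ, if, int}  (via B G)
FOLLOW(S) includes $ since S is the start symbol.
FOLLOW(S): in B::=S, the suffix after S is empty, so FOLLOW(S) ⊇ FOLLOW(B) = {if, int}; in G::=if S if, S is followed by if with FIRST {if}. Thus FOLLOW(S) = {$, if, int}.
FOLLOW(B): in S::=G B if, B is followed by if with FIRST {if}; in R::=B G, B is followed by G with FIRST {λ, if, int}; in R::=B G, the suffix after B is nullable, so FOLLOW(B) ⊇ FOLLOW(R) = {if, int}. Thus FOLLOW(B) = {if, int}.
FOLLOW(G): in S::=G B if, G is followed by B if with FIRST {if, int}; in R::=B G, the suffix after G is empty, so FOLLOW(G) ⊇ FOLLOW(R) = {if, int}. Thus FOLLOW(G) = {if, int}.
FOLLOW(R): in G::=R, the suffix after R is empty, so FOLLOW(R) ⊇ FOLLOW(G) = {if, int}; in R::=int R R (occurrence 1), R is followed by R with FIRST {λ, if, int}; in R::=int R R (occurrence 1), the suffix after R is nullable (adds nothing new); in R::=int R R (occurrence 2), the suffix after R is empty (adds nothing new). Thus FOLLOW(R) = {if, int}.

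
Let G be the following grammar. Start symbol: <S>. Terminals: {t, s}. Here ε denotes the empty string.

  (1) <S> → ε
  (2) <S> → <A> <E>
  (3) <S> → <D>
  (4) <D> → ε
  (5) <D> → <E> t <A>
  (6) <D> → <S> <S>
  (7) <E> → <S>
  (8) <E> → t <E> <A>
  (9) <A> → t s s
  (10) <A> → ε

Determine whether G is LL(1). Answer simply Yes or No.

FIRST(<S>) = {ε, t}
FIRST(<D>) = {ε, t}
FIRST(<E>) = {ε, t}
FIRST(<A>) = {ε, t}
FOLLOW(<S>) = {$, t}
FOLLOW(<D>) = {$, t}
FOLLOW(<E>) = {$, t}
FOLLOW(<A>) = {$, t}
Cell M[<A>, t] receives both <A> → t s s and <A> → ε — the grammar is not LL(1).

No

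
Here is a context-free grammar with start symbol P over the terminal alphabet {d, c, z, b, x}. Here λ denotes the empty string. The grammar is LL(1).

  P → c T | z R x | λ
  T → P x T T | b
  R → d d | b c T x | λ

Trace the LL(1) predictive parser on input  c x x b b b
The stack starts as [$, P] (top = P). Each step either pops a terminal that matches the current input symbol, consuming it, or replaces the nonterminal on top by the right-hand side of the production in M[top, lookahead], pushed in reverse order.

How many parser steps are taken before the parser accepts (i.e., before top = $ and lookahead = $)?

      Stack        Input          Action
   1  $ P          c x x b b b $  expand P → c T
   2  $ T c        c x x b b b $  match c
   3  $ T          x x b b b $    expand T → P x T T
   4  $ T T x P    x x b b b $    expand P → λ
   5  $ T T x      x x b b b $    match x
   6  $ T T        x b b b $      expand T → P x T T
   7  $ T T T x P  x b b b $      expand P → λ
   8  $ T T T x    x b b b $      match x
   9  $ T T T      b b b $        expand T → b
  10  $ T T b      b b b $        match b
  11  $ T T        b b $          expand T → b
  12  $ T b        b b $          match b
  13  $ T          b $            expand T → b
  14  $ b          b $            match b
Accept reached after 14 steps.

14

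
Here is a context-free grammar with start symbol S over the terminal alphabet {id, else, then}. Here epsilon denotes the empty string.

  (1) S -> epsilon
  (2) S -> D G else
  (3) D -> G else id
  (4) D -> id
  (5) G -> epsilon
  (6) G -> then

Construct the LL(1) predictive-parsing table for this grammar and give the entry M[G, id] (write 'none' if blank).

none

FIRST(G): from G->epsilon we get {epsilon}; from G->then we get {then}. So FIRST(G) = {epsilon, then}.
FIRST(D): from D->G else id we get {else, then}; from D->id we get {id}. So FIRST(D) = {else, id, then}.
FIRST(S): from S->epsilon we get {epsilon}; from S->D G else we get {else, id, then}. So FIRST(S) = {epsilon, else, id, then}.
FOLLOW(S) includes $ since S is the start symbol.
FOLLOW(G): in S->D G else, G is followed by else with FIRST {else}; in D->G else id, G is followed by else id with FIRST {else}. Thus FOLLOW(G) = {else}.
For G -> epsilon: FIRST(epsilon) = {epsilon}, so it goes in M[G, t] for t ∈ {}; since epsilon ∈ FIRST, also for every t ∈ FOLLOW(G) = {else}.
For G -> then: FIRST(then) = {then}, so it goes in M[G, t] for t ∈ {then}.
None of these place a production in M[G, id].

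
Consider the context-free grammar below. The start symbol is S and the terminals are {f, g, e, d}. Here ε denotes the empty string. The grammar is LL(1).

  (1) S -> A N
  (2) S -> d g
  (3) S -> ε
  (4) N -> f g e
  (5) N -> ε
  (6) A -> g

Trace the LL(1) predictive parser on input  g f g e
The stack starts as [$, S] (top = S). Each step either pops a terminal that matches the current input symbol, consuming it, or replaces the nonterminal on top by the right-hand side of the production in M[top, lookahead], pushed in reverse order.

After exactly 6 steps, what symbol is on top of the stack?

e

step 1: stack=$ S  input=g f g e $  — expand S -> A N
step 2: stack=$ N A  input=g f g e $  — expand A -> g
step 3: stack=$ N g  input=g f g e $  — match g
step 4: stack=$ N  input=f g e $  — expand N -> f g e
step 5: stack=$ e g f  input=f g e $  — match f
step 6: stack=$ e g  input=g e $  — match g
Stack after step 6: $ e (top = e).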